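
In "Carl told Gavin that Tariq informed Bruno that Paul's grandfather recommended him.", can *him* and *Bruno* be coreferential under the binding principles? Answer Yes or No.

Yes

*Bruno* is an R-expression; Principle C requires it to be free (not bound by any c-commanding expression).
— him: object of the clause headed by 'recommended'; the pronoun does not c-command the R-expression — coreference allowed.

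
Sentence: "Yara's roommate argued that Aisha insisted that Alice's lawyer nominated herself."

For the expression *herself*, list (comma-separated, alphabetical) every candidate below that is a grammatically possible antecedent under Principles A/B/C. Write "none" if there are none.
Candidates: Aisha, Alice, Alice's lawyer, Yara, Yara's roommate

Alice's lawyer

*herself* is a reflexive; Principle A requires it to be bound within its binding domain — the clause headed by 'nominated'.
— Aisha: subject of the clause headed by 'insisted'; c-commands the reflexive but lies outside its binding domain — cannot bind it (Principle A).
— Alice: possessor inside the subject DP of the clause headed by 'nominated'; does not c-command the reflexive — cannot bind it (Principle A).
— Alice's lawyer: subject of the clause headed by 'nominated'; c-commands the reflexive within its binding domain — allowed (Principle A).
— Yara: possessor inside the subject DP of the matrix clause; does not c-command the reflexive — cannot bind it (Principle A).
— Yara's roommate: subject of the matrix clause; c-commands the reflexive but lies outside its binding domain — cannot bind it (Principle A).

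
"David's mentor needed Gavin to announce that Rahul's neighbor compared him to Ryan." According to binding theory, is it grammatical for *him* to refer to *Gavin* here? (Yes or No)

*Gavin* is an R-expression; Principle C requires it to be free (not bound by any c-commanding expression).
— him: object of the clause headed by 'compared'; the pronoun does not c-command the R-expression — coreference allowed.

Yes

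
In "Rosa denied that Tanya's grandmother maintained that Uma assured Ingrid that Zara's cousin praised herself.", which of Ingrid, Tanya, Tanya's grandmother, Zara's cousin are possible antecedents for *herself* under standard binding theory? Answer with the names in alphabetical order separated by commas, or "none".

*herself* is a reflexive; Principle A requires it to be bound within its binding domain — the clause headed by 'praised'.
— Ingrid: object of the clause headed by 'assured'; c-commands the reflexive but lies outside its binding domain — cannot bind it (Principle A).
— Tanya: possessor inside the subject DP of the clause headed by 'maintained'; does not c-command the reflexive — cannot bind it (Principle A).
— Tanya's grandmother: subject of the clause headed by 'maintained'; c-commands the reflexive but lies outside its binding domain — cannot bind it (Principle A).
— Zara's cousin: subject of the clause headed by 'praised'; c-commands the reflexive within its binding domain — allowed (Principle A).

Zara's cousin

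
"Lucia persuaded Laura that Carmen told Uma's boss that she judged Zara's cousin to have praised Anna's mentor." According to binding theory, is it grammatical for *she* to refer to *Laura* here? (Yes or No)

*Laura* is an R-expression; Principle C requires it to be free (not bound by any c-commanding expression).
— she: subject of the clause headed by 'judged'; the pronoun does not c-command the R-expression — coreference allowed.

Yes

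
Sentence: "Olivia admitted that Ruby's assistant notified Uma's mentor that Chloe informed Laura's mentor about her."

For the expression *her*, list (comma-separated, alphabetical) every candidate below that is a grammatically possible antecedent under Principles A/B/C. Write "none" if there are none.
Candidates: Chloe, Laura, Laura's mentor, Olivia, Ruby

Laura, Olivia, Ruby

*her* is a pronoun; Principle B requires it to be free in its binding domain — the clause headed by 'informed'.
— Chloe: subject of the clause headed by 'informed'; c-commands the pronoun within its binding domain — blocked (Principle B).
— Laura: possessor inside the object DP of the clause headed by 'informed'; does not c-command the pronoun — Principle B does not apply; allowed.
— Laura's mentor: object of the clause headed by 'informed'; c-commands the pronoun within its binding domain — blocked (Principle B).
— Olivia: subject of the matrix clause; c-commands the pronoun but lies outside its binding domain — allowed.
— Ruby: possessor inside the subject DP of the clause headed by 'notified'; does not c-command the pronoun — Principle B does not apply; allowed.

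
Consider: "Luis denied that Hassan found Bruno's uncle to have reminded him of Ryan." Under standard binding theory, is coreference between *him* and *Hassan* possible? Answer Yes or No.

Yes

*Hassan* is an R-expression; Principle C requires it to be free (not bound by any c-commanding expression).
— him: object of the clause headed by 'reminded'; the pronoun does not c-command the R-expression — coreference allowed.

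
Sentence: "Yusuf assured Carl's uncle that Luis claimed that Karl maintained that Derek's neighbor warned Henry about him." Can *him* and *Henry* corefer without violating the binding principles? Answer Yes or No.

*Henry* is an R-expression; Principle C requires it to be free (not bound by any c-commanding expression).
— him: second object of the clause headed by 'warned'; the R-expression locally c-commands the pronoun — coreference blocked (Principle B on the pronoun).

No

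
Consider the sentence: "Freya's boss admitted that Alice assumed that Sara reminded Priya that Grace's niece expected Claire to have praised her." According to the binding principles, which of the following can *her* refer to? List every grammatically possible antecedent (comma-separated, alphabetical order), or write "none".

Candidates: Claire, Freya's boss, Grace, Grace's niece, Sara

Freya's boss, Grace, Grace's niece, Sara

*her* is a pronoun; Principle B requires it to be free in its binding domain — the clause headed by 'praised'.
— Claire: subject of the clause headed by 'praised'; c-commands the pronoun within its binding domain — blocked (Principle B).
— Freya's boss: subject of the matrix clause; c-commands the pronoun but lies outside its binding domain — allowed.
— Grace: possessor inside the subject DP of the clause headed by 'expected'; does not c-command the pronoun — Principle B does not apply; allowed.
— Grace's niece: subject of the clause headed by 'expected'; c-commands the pronoun but lies outside its binding domain — allowed.
— Sara: subject of the clause headed by 'reminded'; c-commands the pronoun but lies outside its binding domain — allowed.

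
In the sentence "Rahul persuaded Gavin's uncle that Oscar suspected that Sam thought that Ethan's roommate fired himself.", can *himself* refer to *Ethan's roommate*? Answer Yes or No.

Yes

*himself* is a reflexive; Principle A requires it to be bound within its binding domain — the clause headed by 'fired'.
— Ethan's roommate: subject of the clause headed by 'fired'; c-commands the reflexive within its binding domain — allowed (Principle A).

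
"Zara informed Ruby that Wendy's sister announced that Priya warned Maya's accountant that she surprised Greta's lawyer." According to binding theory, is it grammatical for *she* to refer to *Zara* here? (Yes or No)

*Zara* is an R-expression; Principle C requires it to be free (not bound by any c-commanding expression).
— she: subject of the clause headed by 'surprised'; the pronoun does not c-command the R-expression — coreference allowed.

Yes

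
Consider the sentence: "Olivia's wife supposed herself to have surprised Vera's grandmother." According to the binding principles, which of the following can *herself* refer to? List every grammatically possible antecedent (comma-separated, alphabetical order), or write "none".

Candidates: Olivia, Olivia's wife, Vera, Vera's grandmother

*herself* is a reflexive; Principle A requires it to be bound within its binding domain — the matrix clause.
— Olivia: possessor inside the subject DP of the matrix clause; does not c-command the reflexive — cannot bind it (Principle A).
— Olivia's wife: subject of the matrix clause; c-commands the reflexive within its binding domain — allowed (Principle A).
— Vera: possessor inside the object DP of the clause headed by 'surprised'; does not c-command the reflexive — cannot bind it (Principle A).
— Vera's grandmother: object of the clause headed by 'surprised'; does not c-command the reflexive — cannot bind it (Principle A).

Olivia's wife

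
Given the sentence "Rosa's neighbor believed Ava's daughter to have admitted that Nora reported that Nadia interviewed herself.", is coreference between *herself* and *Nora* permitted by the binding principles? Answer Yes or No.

*herself* is a reflexive; Principle A requires it to be bound within its binding domain — the clause headed by 'interviewed'.
— Nora: subject of the clause headed by 'reported'; c-commands the reflexive but lies outside its binding domain — cannot bind it (Principle A).

No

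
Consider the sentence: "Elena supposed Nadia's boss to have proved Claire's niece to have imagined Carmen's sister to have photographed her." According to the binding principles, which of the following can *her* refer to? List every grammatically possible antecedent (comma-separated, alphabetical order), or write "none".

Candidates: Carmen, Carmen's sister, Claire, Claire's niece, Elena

Carmen, Claire, Claire's niece, Elena

*her* is a pronoun; Principle B requires it to be free in its binding domain — the clause headed by 'photographed'.
— Carmen: possessor inside the subject DP of the clause headed by 'photographed'; does not c-command the pronoun — Principle B does not apply; allowed.
— Carmen's sister: subject of the clause headed by 'photographed'; c-commands the pronoun within its binding domain — blocked (Principle B).
— Claire: possessor inside the subject DP of the clause headed by 'imagined'; does not c-command the pronoun — Principle B does not apply; allowed.
— Claire's niece: subject of the clause headed by 'imagined'; c-commands the pronoun but lies outside its binding domain — allowed.
— Elena: subject of the matrix clause; c-commands the pronoun but lies outside its binding domain — allowed.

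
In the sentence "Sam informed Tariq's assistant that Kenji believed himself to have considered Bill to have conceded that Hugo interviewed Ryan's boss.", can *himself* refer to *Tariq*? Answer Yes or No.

*himself* is a reflexive; Principle A requires it to be bound within its binding domain — the clause headed by 'believed'.
— Tariq: possessor inside the object DP of the matrix clause; does not c-command the reflexive — cannot bind it (Principle A).

No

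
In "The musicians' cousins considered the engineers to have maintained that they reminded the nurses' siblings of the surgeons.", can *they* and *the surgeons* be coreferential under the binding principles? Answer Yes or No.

No

*the surgeons* is an R-expression; Principle C requires it to be free (not bound by any c-commanding expression).
— they: subject of the clause headed by 'reminded'; the pronoun c-commands the R-expression — coreference blocked (Principle C).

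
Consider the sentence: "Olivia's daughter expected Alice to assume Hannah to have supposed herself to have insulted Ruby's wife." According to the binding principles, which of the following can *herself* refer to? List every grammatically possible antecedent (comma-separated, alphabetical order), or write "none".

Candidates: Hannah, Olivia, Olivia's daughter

*herself* is a reflexive; Principle A requires it to be bound within its binding domain — the clause headed by 'supposed'.
— Hannah: subject of the clause headed by 'supposed'; c-commands the reflexive within its binding domain — allowed (Principle A).
— Olivia: possessor inside the subject DP of the matrix clause; does not c-command the reflexive — cannot bind it (Principle A).
— Olivia's daughter: subject of the matrix clause; c-commands the reflexive but lies outside its binding domain — cannot bind it (Principle A).

Hannah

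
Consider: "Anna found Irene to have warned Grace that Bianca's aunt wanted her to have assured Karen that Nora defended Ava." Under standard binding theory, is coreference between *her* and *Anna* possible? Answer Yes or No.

Yes

*Anna* is an R-expression; Principle C requires it to be free (not bound by any c-commanding expression).
— her: subject of the clause headed by 'assured'; the pronoun does not c-command the R-expression — coreference allowed.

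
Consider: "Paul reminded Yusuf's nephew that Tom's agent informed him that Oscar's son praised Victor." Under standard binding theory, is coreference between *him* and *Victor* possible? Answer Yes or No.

*Victor* is an R-expression; Principle C requires it to be free (not bound by any c-commanding expression).
— him: object of the clause headed by 'informed'; the pronoun c-commands the R-expression — coreference blocked (Principle C).

No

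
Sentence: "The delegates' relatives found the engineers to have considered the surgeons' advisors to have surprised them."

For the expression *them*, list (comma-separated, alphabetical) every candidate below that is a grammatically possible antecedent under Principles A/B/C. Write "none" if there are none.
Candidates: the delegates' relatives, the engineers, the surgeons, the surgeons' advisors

*them* is a pronoun; Principle B requires it to be free in its binding domain — the clause headed by 'surprised'.
— the delegates' relatives: subject of the matrix clause; c-commands the pronoun but lies outside its binding domain — allowed.
— the engineers: subject of the clause headed by 'considered'; c-commands the pronoun but lies outside its binding domain — allowed.
— the surgeons: possessor inside the subject DP of the clause headed by 'surprised'; does not c-command the pronoun — Principle B does not apply; allowed.
— the surgeons' advisors: subject of the clause headed by 'surprised'; c-commands the pronoun within its binding domain — blocked (Principle B).

the delegates' relatives, the engineers, the surgeons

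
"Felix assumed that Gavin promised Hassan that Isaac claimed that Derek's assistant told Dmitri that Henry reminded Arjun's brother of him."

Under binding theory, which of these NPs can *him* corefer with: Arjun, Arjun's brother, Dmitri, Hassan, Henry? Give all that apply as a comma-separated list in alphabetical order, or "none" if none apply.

*him* is a pronoun; Principle B requires it to be free in its binding domain — the clause headed by 'reminded'.
— Arjun: possessor inside the object DP of the clause headed by 'reminded'; does not c-command the pronoun — Principle B does not apply; allowed.
— Arjun's brother: object of the clause headed by 'reminded'; c-commands the pronoun within its binding domain — blocked (Principle B).
— Dmitri: object of the clause headed by 'told'; c-commands the pronoun but lies outside its binding domain — allowed.
— Hassan: object of the clause headed by 'promised'; c-commands the pronoun but lies outside its binding domain — allowed.
— Henry: subject of the clause headed by 'reminded'; c-commands the pronoun within its binding domain — blocked (Principle B).

Arjun, Dmitri, Hassan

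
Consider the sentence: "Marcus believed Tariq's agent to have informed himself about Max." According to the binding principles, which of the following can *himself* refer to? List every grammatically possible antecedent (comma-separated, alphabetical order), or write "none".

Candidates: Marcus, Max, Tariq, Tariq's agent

Tariq's agent

*himself* is a reflexive; Principle A requires it to be bound within its binding domain — the clause headed by 'informed'.
— Marcus: subject of the matrix clause; c-commands the reflexive but lies outside its binding domain — cannot bind it (Principle A).
— Max: second object of the clause headed by 'informed'; does not c-command the reflexive — cannot bind it (Principle A).
— Tariq: possessor inside the subject DP of the clause headed by 'informed'; does not c-command the reflexive — cannot bind it (Principle A).
— Tariq's agent: subject of the clause headed by 'informed'; c-commands the reflexive within its binding domain — allowed (Principle A).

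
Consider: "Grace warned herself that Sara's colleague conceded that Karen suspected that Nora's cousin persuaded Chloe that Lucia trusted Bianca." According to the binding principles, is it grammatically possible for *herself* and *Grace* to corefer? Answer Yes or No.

Yes

*herself* is a reflexive; Principle A requires it to be bound within its binding domain — the matrix clause.
— Grace: subject of the matrix clause; c-commands the reflexive within its binding domain — allowed (Principle A).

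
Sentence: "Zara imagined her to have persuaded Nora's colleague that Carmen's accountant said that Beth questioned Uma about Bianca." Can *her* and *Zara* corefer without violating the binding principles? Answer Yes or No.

No

*Zara* is an R-expression; Principle C requires it to be free (not bound by any c-commanding expression).
— her: subject of the clause headed by 'persuaded'; the R-expression locally c-commands the pronoun — coreference blocked (Principle B on the pronoun).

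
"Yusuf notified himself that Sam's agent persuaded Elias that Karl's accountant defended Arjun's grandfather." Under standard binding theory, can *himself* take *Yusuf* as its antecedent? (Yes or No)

*himself* is a reflexive; Principle A requires it to be bound within its binding domain — the matrix clause.
— Yusuf: subject of the matrix clause; c-commands the reflexive within its binding domain — allowed (Principle A).

Yes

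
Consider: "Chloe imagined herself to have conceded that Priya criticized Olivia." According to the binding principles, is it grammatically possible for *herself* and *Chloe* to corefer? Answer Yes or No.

Yes

*herself* is a reflexive; Principle A requires it to be bound within its binding domain — the matrix clause.
— Chloe: subject of the matrix clause; c-commands the reflexive within its binding domain — allowed (Principle A).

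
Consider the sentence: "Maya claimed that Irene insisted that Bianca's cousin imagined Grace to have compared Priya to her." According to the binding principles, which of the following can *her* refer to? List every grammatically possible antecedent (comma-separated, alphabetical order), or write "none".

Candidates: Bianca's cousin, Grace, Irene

*her* is a pronoun; Principle B requires it to be free in its binding domain — the clause headed by 'compared'.
— Bianca's cousin: subject of the clause headed by 'imagined'; c-commands the pronoun but lies outside its binding domain — allowed.
— Grace: subject of the clause headed by 'compared'; c-commands the pronoun within its binding domain — blocked (Principle B).
— Irene: subject of the clause headed by 'insisted'; c-commands the pronoun but lies outside its binding domain — allowed.

Bianca's cousin, Irene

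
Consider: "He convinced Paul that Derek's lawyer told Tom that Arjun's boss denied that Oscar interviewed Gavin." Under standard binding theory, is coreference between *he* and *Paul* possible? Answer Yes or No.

*Paul* is an R-expression; Principle C requires it to be free (not bound by any c-commanding expression).
— he: subject of the matrix clause; the pronoun c-commands the R-expression — coreference blocked (Principle C).

No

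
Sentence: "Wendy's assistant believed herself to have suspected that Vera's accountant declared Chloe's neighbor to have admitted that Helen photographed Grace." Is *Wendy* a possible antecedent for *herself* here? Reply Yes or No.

No

*herself* is a reflexive; Principle A requires it to be bound within its binding domain — the matrix clause.
— Wendy: possessor inside the subject DP of the matrix clause; does not c-command the reflexive — cannot bind it (Principle A).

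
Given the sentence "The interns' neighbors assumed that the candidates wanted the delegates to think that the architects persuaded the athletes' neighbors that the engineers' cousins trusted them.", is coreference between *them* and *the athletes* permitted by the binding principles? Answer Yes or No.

Yes

*them* is a pronoun; Principle B requires it to be free in its binding domain — the clause headed by 'trusted'.
— the athletes: possessor inside the object DP of the clause headed by 'persuaded'; does not c-command the pronoun — Principle B does not apply; allowed.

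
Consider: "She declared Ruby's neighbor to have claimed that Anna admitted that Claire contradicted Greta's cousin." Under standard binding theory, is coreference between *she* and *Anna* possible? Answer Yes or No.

No

*Anna* is an R-expression; Principle C requires it to be free (not bound by any c-commanding expression).
— she: subject of the matrix clause; the pronoun c-commands the R-expression — coreference blocked (Principle C).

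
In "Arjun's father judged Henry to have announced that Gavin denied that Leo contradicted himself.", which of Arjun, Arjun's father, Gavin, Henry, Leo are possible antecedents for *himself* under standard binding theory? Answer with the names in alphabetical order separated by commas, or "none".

Leo

*himself* is a reflexive; Principle A requires it to be bound within its binding domain — the clause headed by 'contradicted'.
— Arjun: possessor inside the subject DP of the matrix clause; does not c-command the reflexive — cannot bind it (Principle A).
— Arjun's father: subject of the matrix clause; c-commands the reflexive but lies outside its binding domain — cannot bind it (Principle A).
— Gavin: subject of the clause headed by 'denied'; c-commands the reflexive but lies outside its binding domain — cannot bind it (Principle A).
— Henry: subject of the clause headed by 'announced'; c-commands the reflexive but lies outside its binding domain — cannot bind it (Principle A).
— Leo: subject of the clause headed by 'contradicted'; c-commands the reflexive within its binding domain — allowed (Principle A).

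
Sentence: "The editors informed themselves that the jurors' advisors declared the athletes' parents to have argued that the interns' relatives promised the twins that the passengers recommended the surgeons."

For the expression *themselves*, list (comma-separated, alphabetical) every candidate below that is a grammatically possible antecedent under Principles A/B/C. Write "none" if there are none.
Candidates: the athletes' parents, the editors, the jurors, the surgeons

the editors

*themselves* is a reflexive; Principle A requires it to be bound within its binding domain — the matrix clause.
— the athletes' parents: subject of the clause headed by 'argued'; does not c-command the reflexive — cannot bind it (Principle A).
— the editors: subject of the matrix clause; c-commands the reflexive within its binding domain — allowed (Principle A).
— the jurors: possessor inside the subject DP of the clause headed by 'declared'; does not c-command the reflexive — cannot bind it (Principle A).
— the surgeons: object of the clause headed by 'recommended'; does not c-command the reflexive — cannot bind it (Principle A).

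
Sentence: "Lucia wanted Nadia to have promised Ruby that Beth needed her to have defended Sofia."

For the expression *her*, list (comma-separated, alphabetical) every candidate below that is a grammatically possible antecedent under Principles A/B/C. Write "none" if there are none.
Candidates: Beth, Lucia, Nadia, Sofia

*her* is a pronoun; Principle B requires it to be free in its binding domain — the clause headed by 'needed'.
— Beth: subject of the clause headed by 'needed'; c-commands the pronoun within its binding domain — blocked (Principle B).
— Lucia: subject of the matrix clause; c-commands the pronoun but lies outside its binding domain — allowed.
— Nadia: subject of the clause headed by 'promised'; c-commands the pronoun but lies outside its binding domain — allowed.
— Sofia: object of the clause headed by 'defended'; is c-commanded by the pronoun; coreference would bind this R-expression — blocked (Principle C).

Lucia, Nadia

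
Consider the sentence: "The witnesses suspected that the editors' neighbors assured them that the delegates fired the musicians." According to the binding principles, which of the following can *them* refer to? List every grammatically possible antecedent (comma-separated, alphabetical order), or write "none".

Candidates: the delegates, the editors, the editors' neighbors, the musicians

the editors

*them* is a pronoun; Principle B requires it to be free in its binding domain — the clause headed by 'assured'.
— the delegates: subject of the clause headed by 'fired'; is c-commanded by the pronoun; coreference would bind this R-expression — blocked (Principle C).
— the editors: possessor inside the subject DP of the clause headed by 'assured'; does not c-command the pronoun — Principle B does not apply; allowed.
— the editors' neighbors: subject of the clause headed by 'assured'; c-commands the pronoun within its binding domain — blocked (Principle B).
— the musicians: object of the clause headed by 'fired'; is c-commanded by the pronoun; coreference would bind this R-expression — blocked (Principle C).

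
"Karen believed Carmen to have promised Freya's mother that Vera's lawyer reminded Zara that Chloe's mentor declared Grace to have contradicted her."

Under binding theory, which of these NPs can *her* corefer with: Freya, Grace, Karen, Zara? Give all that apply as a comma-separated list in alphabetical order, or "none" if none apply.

*her* is a pronoun; Principle B requires it to be free in its binding domain — the clause headed by 'contradicted'.
— Freya: possessor inside the object DP of the clause headed by 'promised'; does not c-command the pronoun — Principle B does not apply; allowed.
— Grace: subject of the clause headed by 'contradicted'; c-commands the pronoun within its binding domain — blocked (Principle B).
— Karen: subject of the matrix clause; c-commands the pronoun but lies outside its binding domain — allowed.
— Zara: object of the clause headed by 'reminded'; c-commands the pronoun but lies outside its binding domain — allowed.

Freya, Karen, Zara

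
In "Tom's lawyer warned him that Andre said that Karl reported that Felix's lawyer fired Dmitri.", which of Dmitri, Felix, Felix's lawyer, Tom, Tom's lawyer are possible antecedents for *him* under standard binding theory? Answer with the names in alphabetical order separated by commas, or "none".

Tom

*him* is a pronoun; Principle B requires it to be free in its binding domain — the matrix clause.
— Dmitri: object of the clause headed by 'fired'; is c-commanded by the pronoun; coreference would bind this R-expression — blocked (Principle C).
— Felix: possessor inside the subject DP of the clause headed by 'fired'; is c-commanded by the pronoun; coreference would bind this R-expression — blocked (Principle C).
— Felix's lawyer: subject of the clause headed by 'fired'; is c-commanded by the pronoun; coreference would bind this R-expression — blocked (Principle C).
— Tom: possessor inside the subject DP of the matrix clause; does not c-command the pronoun — Principle B does not apply; allowed.
— Tom's lawyer: subject of the matrix clause; c-commands the pronoun within its binding domain — blocked (Principle B).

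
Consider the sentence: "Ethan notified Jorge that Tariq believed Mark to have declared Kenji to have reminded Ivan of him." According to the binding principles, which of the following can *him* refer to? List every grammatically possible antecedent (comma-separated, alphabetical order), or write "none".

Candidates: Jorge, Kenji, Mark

Jorge, Mark

*him* is a pronoun; Principle B requires it to be free in its binding domain — the clause headed by 'reminded'.
— Jorge: object of the matrix clause; c-commands the pronoun but lies outside its binding domain — allowed.
— Kenji: subject of the clause headed by 'reminded'; c-commands the pronoun within its binding domain — blocked (Principle B).
— Mark: subject of the clause headed by 'declared'; c-commands the pronoun but lies outside its binding domain — allowed.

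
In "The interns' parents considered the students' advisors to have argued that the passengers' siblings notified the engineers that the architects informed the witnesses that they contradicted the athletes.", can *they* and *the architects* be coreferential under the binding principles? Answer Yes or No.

Yes

*the architects* is an R-expression; Principle C requires it to be free (not bound by any c-commanding expression).
— they: subject of the clause headed by 'contradicted'; the pronoun does not c-command the R-expression — coreference allowed.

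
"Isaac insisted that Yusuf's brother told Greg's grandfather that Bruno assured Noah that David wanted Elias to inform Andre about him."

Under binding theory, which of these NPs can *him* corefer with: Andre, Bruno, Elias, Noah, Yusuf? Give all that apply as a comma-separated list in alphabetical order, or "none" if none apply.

Bruno, Noah, Yusuf

*him* is a pronoun; Principle B requires it to be free in its binding domain — the clause headed by 'inform'.
— Andre: object of the clause headed by 'inform'; c-commands the pronoun within its binding domain — blocked (Principle B).
— Bruno: subject of the clause headed by 'assured'; c-commands the pronoun but lies outside its binding domain — allowed.
— Elias: subject of the clause headed by 'inform'; c-commands the pronoun within its binding domain — blocked (Principle B).
— Noah: object of the clause headed by 'assured'; c-commands the pronoun but lies outside its binding domain — allowed.
— Yusuf: possessor inside the subject DP of the clause headed by 'told'; does not c-command the pronoun — Principle B does not apply; allowed.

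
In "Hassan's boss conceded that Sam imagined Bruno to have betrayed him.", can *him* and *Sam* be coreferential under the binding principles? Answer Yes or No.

Yes

*Sam* is an R-expression; Principle C requires it to be free (not bound by any c-commanding expression).
— him: object of the clause headed by 'betrayed'; the pronoun does not c-command the R-expression — coreference allowed.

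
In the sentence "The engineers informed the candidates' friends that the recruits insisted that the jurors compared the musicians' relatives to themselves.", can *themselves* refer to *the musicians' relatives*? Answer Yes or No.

Yes

*themselves* is a reflexive; Principle A requires it to be bound within its binding domain — the clause headed by 'compared'.
— the musicians' relatives: object of the clause headed by 'compared'; c-commands the reflexive within its binding domain — allowed (Principle A).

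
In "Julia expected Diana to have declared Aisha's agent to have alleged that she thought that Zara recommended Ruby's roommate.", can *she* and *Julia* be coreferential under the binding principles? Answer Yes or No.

Yes

*Julia* is an R-expression; Principle C requires it to be free (not bound by any c-commanding expression).
— she: subject of the clause headed by 'thought'; the pronoun does not c-command the R-expression — coreference allowed.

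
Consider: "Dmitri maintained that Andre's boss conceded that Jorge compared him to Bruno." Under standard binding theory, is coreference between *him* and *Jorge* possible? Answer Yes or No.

*Jorge* is an R-expression; Principle C requires it to be free (not bound by any c-commanding expression).
— him: object of the clause headed by 'compared'; the R-expression locally c-commands the pronoun — coreference blocked (Principle B on the pronoun).

No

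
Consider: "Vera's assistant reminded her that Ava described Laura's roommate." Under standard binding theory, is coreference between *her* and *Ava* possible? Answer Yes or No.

No

*Ava* is an R-expression; Principle C requires it to be free (not bound by any c-commanding expression).
— her: object of the matrix clause; the pronoun c-commands the R-expression — coreference blocked (Principle C).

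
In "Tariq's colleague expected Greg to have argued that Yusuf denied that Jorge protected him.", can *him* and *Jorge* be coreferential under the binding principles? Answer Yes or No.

No

*Jorge* is an R-expression; Principle C requires it to be free (not bound by any c-commanding expression).
— him: object of the clause headed by 'protected'; the R-expression locally c-commands the pronoun — coreference blocked (Principle B on the pronoun).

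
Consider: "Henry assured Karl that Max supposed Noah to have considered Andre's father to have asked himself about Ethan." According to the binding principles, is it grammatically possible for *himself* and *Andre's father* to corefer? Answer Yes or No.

*himself* is a reflexive; Principle A requires it to be bound within its binding domain — the clause headed by 'asked'.
— Andre's father: subject of the clause headed by 'asked'; c-commands the reflexive within its binding domain — allowed (Principle A).

Yes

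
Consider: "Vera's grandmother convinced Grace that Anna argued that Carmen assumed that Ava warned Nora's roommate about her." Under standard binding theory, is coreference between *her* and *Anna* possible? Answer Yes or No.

Yes

*Anna* is an R-expression; Principle C requires it to be free (not bound by any c-commanding expression).
— her: second object of the clause headed by 'warned'; the pronoun does not c-command the R-expression — coreference allowed.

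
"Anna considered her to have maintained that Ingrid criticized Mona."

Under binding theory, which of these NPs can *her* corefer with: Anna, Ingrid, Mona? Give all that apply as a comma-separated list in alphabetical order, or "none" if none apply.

*her* is a pronoun; Principle B requires it to be free in its binding domain — the matrix clause.
— Anna: subject of the matrix clause; c-commands the pronoun within its binding domain — blocked (Principle B).
— Ingrid: subject of the clause headed by 'criticized'; is c-commanded by the pronoun; coreference would bind this R-expression — blocked (Principle C).
— Mona: object of the clause headed by 'criticized'; is c-commanded by the pronoun; coreference would bind this R-expression — blocked (Principle C).

none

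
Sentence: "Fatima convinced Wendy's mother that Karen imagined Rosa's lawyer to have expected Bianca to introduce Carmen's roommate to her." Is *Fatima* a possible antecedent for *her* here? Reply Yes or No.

*her* is a pronoun; Principle B requires it to be free in its binding domain — the clause headed by 'introduce'.
— Fatima: subject of the matrix clause; c-commands the pronoun but lies outside its binding domain — allowed.

Yes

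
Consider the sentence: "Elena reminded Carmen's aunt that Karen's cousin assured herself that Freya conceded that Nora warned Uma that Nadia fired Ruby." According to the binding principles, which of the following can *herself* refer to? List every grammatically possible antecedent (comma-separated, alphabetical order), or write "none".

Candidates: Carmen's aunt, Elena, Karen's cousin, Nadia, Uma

*herself* is a reflexive; Principle A requires it to be bound within its binding domain — the clause headed by 'assured'.
— Carmen's aunt: object of the matrix clause; c-commands the reflexive but lies outside its binding domain — cannot bind it (Principle A).
— Elena: subject of the matrix clause; c-commands the reflexive but lies outside its binding domain — cannot bind it (Principle A).
— Karen's cousin: subject of the clause headed by 'assured'; c-commands the reflexive within its binding domain — allowed (Principle A).
— Nadia: subject of the clause headed by 'fired'; does not c-command the reflexive — cannot bind it (Principle A).
— Uma: object of the clause headed by 'warned'; does not c-command the reflexive — cannot bind it (Principle A).

Karen's cousin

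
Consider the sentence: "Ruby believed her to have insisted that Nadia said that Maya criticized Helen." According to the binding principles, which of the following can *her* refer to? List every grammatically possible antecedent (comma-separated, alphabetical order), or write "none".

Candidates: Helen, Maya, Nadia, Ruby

none

*her* is a pronoun; Principle B requires it to be free in its binding domain — the matrix clause.
— Helen: object of the clause headed by 'criticized'; is c-commanded by the pronoun; coreference would bind this R-expression — blocked (Principle C).
— Maya: subject of the clause headed by 'criticized'; is c-commanded by the pronoun; coreference would bind this R-expression — blocked (Principle C).
— Nadia: subject of the clause headed by 'said'; is c-commanded by the pronoun; coreference would bind this R-expression — blocked (Principle C).
— Ruby: subject of the matrix clause; c-commands the pronoun within its binding domain — blocked (Principle B).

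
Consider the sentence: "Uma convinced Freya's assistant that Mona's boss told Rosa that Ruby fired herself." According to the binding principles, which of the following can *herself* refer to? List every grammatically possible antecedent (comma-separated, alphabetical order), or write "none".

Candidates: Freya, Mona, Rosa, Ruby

*herself* is a reflexive; Principle A requires it to be bound within its binding domain — the clause headed by 'fired'.
— Freya: possessor inside the object DP of the matrix clause; does not c-command the reflexive — cannot bind it (Principle A).
— Mona: possessor inside the subject DP of the clause headed by 'told'; does not c-command the reflexive — cannot bind it (Principle A).
— Rosa: object of the clause headed by 'told'; c-commands the reflexive but lies outside its binding domain — cannot bind it (Principle A).
— Ruby: subject of the clause headed by 'fired'; c-commands the reflexive within its binding domain — allowed (Principle A).

Ruby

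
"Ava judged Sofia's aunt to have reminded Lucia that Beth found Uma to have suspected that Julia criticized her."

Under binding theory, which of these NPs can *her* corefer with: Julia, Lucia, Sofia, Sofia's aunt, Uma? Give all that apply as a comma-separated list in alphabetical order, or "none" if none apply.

*her* is a pronoun; Principle B requires it to be free in its binding domain — the clause headed by 'criticized'.
— Julia: subject of the clause headed by 'criticized'; c-commands the pronoun within its binding domain — blocked (Principle B).
— Lucia: object of the clause headed by 'reminded'; c-commands the pronoun but lies outside its binding domain — allowed.
— Sofia: possessor inside the subject DP of the clause headed by 'reminded'; does not c-command the pronoun — Principle B does not apply; allowed.
— Sofia's aunt: subject of the clause headed by 'reminded'; c-commands the pronoun but lies outside its binding domain — allowed.
— Uma: subject of the clause headed by 'suspected'; c-commands the pronoun but lies outside its binding domain — allowed.

Lucia, Sofia, Sofia's aunt, Uma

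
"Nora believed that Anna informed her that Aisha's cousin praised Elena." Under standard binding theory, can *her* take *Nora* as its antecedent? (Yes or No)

Yes

*her* is a pronoun; Principle B requires it to be free in its binding domain — the clause headed by 'informed'.
— Nora: subject of the matrix clause; c-commands the pronoun but lies outside its binding domain — allowed.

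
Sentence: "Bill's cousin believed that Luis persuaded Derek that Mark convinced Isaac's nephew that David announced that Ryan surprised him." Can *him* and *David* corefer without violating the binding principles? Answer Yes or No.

Yes

*David* is an R-expression; Principle C requires it to be free (not bound by any c-commanding expression).
— him: object of the clause headed by 'surprised'; the pronoun does not c-command the R-expression — coreference allowed.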